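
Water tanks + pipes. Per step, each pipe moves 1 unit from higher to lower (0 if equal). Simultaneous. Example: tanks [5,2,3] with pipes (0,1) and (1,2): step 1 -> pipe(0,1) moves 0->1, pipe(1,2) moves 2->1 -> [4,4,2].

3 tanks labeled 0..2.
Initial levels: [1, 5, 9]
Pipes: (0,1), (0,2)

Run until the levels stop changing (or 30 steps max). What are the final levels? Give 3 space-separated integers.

Answer: 5 5 5

Derivation:
Step 1: flows [1->0,2->0] -> levels [3 4 8]
Step 2: flows [1->0,2->0] -> levels [5 3 7]
Step 3: flows [0->1,2->0] -> levels [5 4 6]
Step 4: flows [0->1,2->0] -> levels [5 5 5]
Step 5: flows [0=1,0=2] -> levels [5 5 5]
  -> stable (no change)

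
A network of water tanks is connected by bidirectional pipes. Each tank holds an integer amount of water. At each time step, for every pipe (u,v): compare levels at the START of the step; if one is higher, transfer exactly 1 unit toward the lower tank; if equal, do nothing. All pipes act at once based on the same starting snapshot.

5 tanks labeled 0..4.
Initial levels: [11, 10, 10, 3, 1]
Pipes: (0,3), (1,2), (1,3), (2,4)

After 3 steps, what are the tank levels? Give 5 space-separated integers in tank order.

Step 1: flows [0->3,1=2,1->3,2->4] -> levels [10 9 9 5 2]
Step 2: flows [0->3,1=2,1->3,2->4] -> levels [9 8 8 7 3]
Step 3: flows [0->3,1=2,1->3,2->4] -> levels [8 7 7 9 4]

Answer: 8 7 7 9 4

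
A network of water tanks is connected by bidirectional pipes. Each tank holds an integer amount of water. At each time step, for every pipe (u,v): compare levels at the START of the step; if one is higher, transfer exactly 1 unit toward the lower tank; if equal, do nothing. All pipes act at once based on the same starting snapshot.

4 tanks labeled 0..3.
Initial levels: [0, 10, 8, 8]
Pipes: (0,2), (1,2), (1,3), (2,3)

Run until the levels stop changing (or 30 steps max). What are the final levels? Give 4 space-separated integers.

Step 1: flows [2->0,1->2,1->3,2=3] -> levels [1 8 8 9]
Step 2: flows [2->0,1=2,3->1,3->2] -> levels [2 9 8 7]
Step 3: flows [2->0,1->2,1->3,2->3] -> levels [3 7 7 9]
Step 4: flows [2->0,1=2,3->1,3->2] -> levels [4 8 7 7]
Step 5: flows [2->0,1->2,1->3,2=3] -> levels [5 6 7 8]
Step 6: flows [2->0,2->1,3->1,3->2] -> levels [6 8 6 6]
Step 7: flows [0=2,1->2,1->3,2=3] -> levels [6 6 7 7]
Step 8: flows [2->0,2->1,3->1,2=3] -> levels [7 8 5 6]
Step 9: flows [0->2,1->2,1->3,3->2] -> levels [6 6 8 6]
Step 10: flows [2->0,2->1,1=3,2->3] -> levels [7 7 5 7]
Step 11: flows [0->2,1->2,1=3,3->2] -> levels [6 6 8 6]
  -> period-2 cycle: step 11 state = step 9 state; never stabilizes
  -> state at step 30: (30-9) mod 2 = 1, same as step 10 -> [7 7 5 7]

Answer: 7 7 5 7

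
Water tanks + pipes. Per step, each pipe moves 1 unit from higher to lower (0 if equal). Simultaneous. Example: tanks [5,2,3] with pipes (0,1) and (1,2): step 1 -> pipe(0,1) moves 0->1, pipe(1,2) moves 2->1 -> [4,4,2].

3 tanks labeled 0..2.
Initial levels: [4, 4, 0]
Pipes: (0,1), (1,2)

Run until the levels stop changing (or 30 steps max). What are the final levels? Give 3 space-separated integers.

Answer: 2 4 2

Derivation:
Step 1: flows [0=1,1->2] -> levels [4 3 1]
Step 2: flows [0->1,1->2] -> levels [3 3 2]
Step 3: flows [0=1,1->2] -> levels [3 2 3]
Step 4: flows [0->1,2->1] -> levels [2 4 2]
Step 5: flows [1->0,1->2] -> levels [3 2 3]
  -> period-2 cycle: step 5 state = step 3 state; never stabilizes
  -> state at step 30: (30-3) mod 2 = 1, same as step 4 -> [2 4 2]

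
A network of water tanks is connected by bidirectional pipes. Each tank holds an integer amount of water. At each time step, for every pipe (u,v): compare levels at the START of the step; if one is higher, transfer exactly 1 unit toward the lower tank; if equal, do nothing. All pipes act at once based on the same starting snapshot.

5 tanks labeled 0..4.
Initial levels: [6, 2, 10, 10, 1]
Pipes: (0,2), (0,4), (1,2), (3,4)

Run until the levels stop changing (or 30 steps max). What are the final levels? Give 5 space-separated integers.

Answer: 7 6 4 7 5

Derivation:
Step 1: flows [2->0,0->4,2->1,3->4] -> levels [6 3 8 9 3]
Step 2: flows [2->0,0->4,2->1,3->4] -> levels [6 4 6 8 5]
Step 3: flows [0=2,0->4,2->1,3->4] -> levels [5 5 5 7 7]
Step 4: flows [0=2,4->0,1=2,3=4] -> levels [6 5 5 7 6]
Step 5: flows [0->2,0=4,1=2,3->4] -> levels [5 5 6 6 7]
Step 6: flows [2->0,4->0,2->1,4->3] -> levels [7 6 4 7 5]
Step 7: flows [0->2,0->4,1->2,3->4] -> levels [5 5 6 6 7]
  -> period-2 cycle: step 7 state = step 5 state; never stabilizes
  -> state at step 30: (30-5) mod 2 = 1, same as step 6 -> [7 6 4 7 5]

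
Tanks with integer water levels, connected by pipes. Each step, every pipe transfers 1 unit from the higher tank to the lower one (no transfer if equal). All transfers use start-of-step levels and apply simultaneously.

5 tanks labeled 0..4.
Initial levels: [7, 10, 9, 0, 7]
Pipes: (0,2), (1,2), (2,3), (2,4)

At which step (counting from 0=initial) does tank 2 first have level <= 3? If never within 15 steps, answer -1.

Answer: -1

Derivation:
Step 1: flows [2->0,1->2,2->3,2->4] -> levels [8 9 7 1 8]
Step 2: flows [0->2,1->2,2->3,4->2] -> levels [7 8 9 2 7]
Step 3: flows [2->0,2->1,2->3,2->4] -> levels [8 9 5 3 8]
Step 4: flows [0->2,1->2,2->3,4->2] -> levels [7 8 7 4 7]
Step 5: flows [0=2,1->2,2->3,2=4] -> levels [7 7 7 5 7]
Step 6: flows [0=2,1=2,2->3,2=4] -> levels [7 7 6 6 7]
Step 7: flows [0->2,1->2,2=3,4->2] -> levels [6 6 9 6 6]
Step 8: flows [2->0,2->1,2->3,2->4] -> levels [7 7 5 7 7]
Step 9: flows [0->2,1->2,3->2,4->2] -> levels [6 6 9 6 6]
  -> period-2 cycle (repeats step 7); tank 2 never drops to <=3
Tank 2 never reaches <=3 within 15 steps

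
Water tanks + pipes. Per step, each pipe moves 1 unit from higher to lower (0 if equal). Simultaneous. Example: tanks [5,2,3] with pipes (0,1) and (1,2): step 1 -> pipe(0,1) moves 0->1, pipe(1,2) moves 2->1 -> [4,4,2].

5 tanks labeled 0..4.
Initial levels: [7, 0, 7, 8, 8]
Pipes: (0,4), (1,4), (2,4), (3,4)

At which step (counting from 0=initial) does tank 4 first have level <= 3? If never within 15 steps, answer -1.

Answer: -1

Derivation:
Step 1: flows [4->0,4->1,4->2,3=4] -> levels [8 1 8 8 5]
Step 2: flows [0->4,4->1,2->4,3->4] -> levels [7 2 7 7 7]
Step 3: flows [0=4,4->1,2=4,3=4] -> levels [7 3 7 7 6]
Step 4: flows [0->4,4->1,2->4,3->4] -> levels [6 4 6 6 8]
Step 5: flows [4->0,4->1,4->2,4->3] -> levels [7 5 7 7 4]
Step 6: flows [0->4,1->4,2->4,3->4] -> levels [6 4 6 6 8]
  -> period-2 cycle (repeats step 4); tank 4 never drops to <=3
Tank 4 never reaches <=3 within 15 steps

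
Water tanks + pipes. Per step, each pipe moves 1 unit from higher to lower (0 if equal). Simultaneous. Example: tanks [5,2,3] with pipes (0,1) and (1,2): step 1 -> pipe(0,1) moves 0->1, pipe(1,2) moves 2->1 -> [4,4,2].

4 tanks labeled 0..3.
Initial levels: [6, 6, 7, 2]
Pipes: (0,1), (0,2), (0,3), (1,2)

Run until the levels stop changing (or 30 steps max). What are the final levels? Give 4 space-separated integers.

Answer: 7 4 5 5

Derivation:
Step 1: flows [0=1,2->0,0->3,2->1] -> levels [6 7 5 3]
Step 2: flows [1->0,0->2,0->3,1->2] -> levels [5 5 7 4]
Step 3: flows [0=1,2->0,0->3,2->1] -> levels [5 6 5 5]
Step 4: flows [1->0,0=2,0=3,1->2] -> levels [6 4 6 5]
Step 5: flows [0->1,0=2,0->3,2->1] -> levels [4 6 5 6]
Step 6: flows [1->0,2->0,3->0,1->2] -> levels [7 4 5 5]
Step 7: flows [0->1,0->2,0->3,2->1] -> levels [4 6 5 6]
  -> period-2 cycle: step 7 state = step 5 state; never stabilizes
  -> state at step 30: (30-5) mod 2 = 1, same as step 6 -> [7 4 5 5]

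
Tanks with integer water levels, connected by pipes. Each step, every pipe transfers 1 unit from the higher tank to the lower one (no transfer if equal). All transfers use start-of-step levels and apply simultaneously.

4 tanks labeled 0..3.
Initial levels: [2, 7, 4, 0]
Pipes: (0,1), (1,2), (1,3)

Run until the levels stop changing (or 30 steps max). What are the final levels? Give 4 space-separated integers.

Step 1: flows [1->0,1->2,1->3] -> levels [3 4 5 1]
Step 2: flows [1->0,2->1,1->3] -> levels [4 3 4 2]
Step 3: flows [0->1,2->1,1->3] -> levels [3 4 3 3]
Step 4: flows [1->0,1->2,1->3] -> levels [4 1 4 4]
Step 5: flows [0->1,2->1,3->1] -> levels [3 4 3 3]
  -> period-2 cycle: step 5 state = step 3 state; never stabilizes
  -> state at step 30: (30-3) mod 2 = 1, same as step 4 -> [4 1 4 4]

Answer: 4 1 4 4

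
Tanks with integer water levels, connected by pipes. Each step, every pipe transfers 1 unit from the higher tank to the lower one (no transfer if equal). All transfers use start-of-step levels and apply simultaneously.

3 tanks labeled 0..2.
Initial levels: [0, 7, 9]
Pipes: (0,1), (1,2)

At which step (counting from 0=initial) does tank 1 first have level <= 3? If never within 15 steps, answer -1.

Answer: -1

Derivation:
Step 1: flows [1->0,2->1] -> levels [1 7 8]
Step 2: flows [1->0,2->1] -> levels [2 7 7]
Step 3: flows [1->0,1=2] -> levels [3 6 7]
Step 4: flows [1->0,2->1] -> levels [4 6 6]
Step 5: flows [1->0,1=2] -> levels [5 5 6]
Step 6: flows [0=1,2->1] -> levels [5 6 5]
Step 7: flows [1->0,1->2] -> levels [6 4 6]
Step 8: flows [0->1,2->1] -> levels [5 6 5]
  -> period-2 cycle (repeats step 6); tank 1 never drops to <=3
Tank 1 never reaches <=3 within 15 steps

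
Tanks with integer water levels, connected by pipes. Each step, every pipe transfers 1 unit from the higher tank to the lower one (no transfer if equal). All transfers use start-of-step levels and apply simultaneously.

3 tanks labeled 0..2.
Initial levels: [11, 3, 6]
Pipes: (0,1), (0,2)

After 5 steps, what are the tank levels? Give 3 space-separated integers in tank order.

Step 1: flows [0->1,0->2] -> levels [9 4 7]
Step 2: flows [0->1,0->2] -> levels [7 5 8]
Step 3: flows [0->1,2->0] -> levels [7 6 7]
Step 4: flows [0->1,0=2] -> levels [6 7 7]
Step 5: flows [1->0,2->0] -> levels [8 6 6]

Answer: 8 6 6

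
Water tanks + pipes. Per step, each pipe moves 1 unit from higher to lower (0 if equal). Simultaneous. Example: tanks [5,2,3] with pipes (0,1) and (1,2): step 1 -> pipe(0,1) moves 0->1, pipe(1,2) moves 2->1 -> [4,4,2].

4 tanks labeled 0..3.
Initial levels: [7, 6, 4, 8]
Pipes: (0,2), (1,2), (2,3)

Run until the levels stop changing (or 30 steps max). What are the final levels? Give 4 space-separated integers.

Step 1: flows [0->2,1->2,3->2] -> levels [6 5 7 7]
Step 2: flows [2->0,2->1,2=3] -> levels [7 6 5 7]
Step 3: flows [0->2,1->2,3->2] -> levels [6 5 8 6]
Step 4: flows [2->0,2->1,2->3] -> levels [7 6 5 7]
  -> period-2 cycle: step 4 state = step 2 state; never stabilizes
  -> state at step 30: (30-2) mod 2 = 0, same as step 2 -> [7 6 5 7]

Answer: 7 6 5 7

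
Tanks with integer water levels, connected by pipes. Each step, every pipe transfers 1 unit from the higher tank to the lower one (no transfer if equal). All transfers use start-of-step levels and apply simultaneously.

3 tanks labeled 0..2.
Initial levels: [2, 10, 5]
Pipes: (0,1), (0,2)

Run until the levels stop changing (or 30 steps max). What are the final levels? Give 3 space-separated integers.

Answer: 7 5 5

Derivation:
Step 1: flows [1->0,2->0] -> levels [4 9 4]
Step 2: flows [1->0,0=2] -> levels [5 8 4]
Step 3: flows [1->0,0->2] -> levels [5 7 5]
Step 4: flows [1->0,0=2] -> levels [6 6 5]
Step 5: flows [0=1,0->2] -> levels [5 6 6]
Step 6: flows [1->0,2->0] -> levels [7 5 5]
Step 7: flows [0->1,0->2] -> levels [5 6 6]
  -> period-2 cycle: step 7 state = step 5 state; never stabilizes
  -> state at step 30: (30-5) mod 2 = 1, same as step 6 -> [7 5 5]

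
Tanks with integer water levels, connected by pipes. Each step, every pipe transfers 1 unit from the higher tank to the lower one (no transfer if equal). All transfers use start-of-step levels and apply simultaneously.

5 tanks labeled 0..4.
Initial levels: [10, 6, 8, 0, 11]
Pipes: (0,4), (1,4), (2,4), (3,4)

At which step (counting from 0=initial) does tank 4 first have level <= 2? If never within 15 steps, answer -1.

Answer: -1

Derivation:
Step 1: flows [4->0,4->1,4->2,4->3] -> levels [11 7 9 1 7]
Step 2: flows [0->4,1=4,2->4,4->3] -> levels [10 7 8 2 8]
Step 3: flows [0->4,4->1,2=4,4->3] -> levels [9 8 8 3 7]
Step 4: flows [0->4,1->4,2->4,4->3] -> levels [8 7 7 4 9]
Step 5: flows [4->0,4->1,4->2,4->3] -> levels [9 8 8 5 5]
Step 6: flows [0->4,1->4,2->4,3=4] -> levels [8 7 7 5 8]
Step 7: flows [0=4,4->1,4->2,4->3] -> levels [8 8 8 6 5]
Step 8: flows [0->4,1->4,2->4,3->4] -> levels [7 7 7 5 9]
Step 9: flows [4->0,4->1,4->2,4->3] -> levels [8 8 8 6 5]
  -> period-2 cycle (repeats step 7); tank 4 never drops to <=2
Tank 4 never reaches <=2 within 15 steps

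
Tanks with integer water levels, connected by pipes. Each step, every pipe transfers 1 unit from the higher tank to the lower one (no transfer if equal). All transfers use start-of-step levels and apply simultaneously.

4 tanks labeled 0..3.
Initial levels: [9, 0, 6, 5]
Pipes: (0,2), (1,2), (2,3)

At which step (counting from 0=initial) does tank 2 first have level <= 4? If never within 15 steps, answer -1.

Answer: 5

Derivation:
Step 1: flows [0->2,2->1,2->3] -> levels [8 1 5 6]
Step 2: flows [0->2,2->1,3->2] -> levels [7 2 6 5]
Step 3: flows [0->2,2->1,2->3] -> levels [6 3 5 6]
Step 4: flows [0->2,2->1,3->2] -> levels [5 4 6 5]
Step 5: flows [2->0,2->1,2->3] -> levels [6 5 3 6]
Tank 2 first reaches <=4 at step 5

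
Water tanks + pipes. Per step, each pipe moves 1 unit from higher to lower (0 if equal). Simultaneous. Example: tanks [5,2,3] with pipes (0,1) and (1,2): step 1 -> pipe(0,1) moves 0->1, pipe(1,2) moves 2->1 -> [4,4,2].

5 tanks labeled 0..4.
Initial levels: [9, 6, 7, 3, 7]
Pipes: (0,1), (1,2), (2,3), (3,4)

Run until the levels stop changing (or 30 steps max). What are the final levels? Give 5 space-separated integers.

Answer: 6 8 6 7 5

Derivation:
Step 1: flows [0->1,2->1,2->3,4->3] -> levels [8 8 5 5 6]
Step 2: flows [0=1,1->2,2=3,4->3] -> levels [8 7 6 6 5]
Step 3: flows [0->1,1->2,2=3,3->4] -> levels [7 7 7 5 6]
Step 4: flows [0=1,1=2,2->3,4->3] -> levels [7 7 6 7 5]
Step 5: flows [0=1,1->2,3->2,3->4] -> levels [7 6 8 5 6]
Step 6: flows [0->1,2->1,2->3,4->3] -> levels [6 8 6 7 5]
Step 7: flows [1->0,1->2,3->2,3->4] -> levels [7 6 8 5 6]
  -> period-2 cycle: step 7 state = step 5 state; never stabilizes
  -> state at step 30: (30-5) mod 2 = 1, same as step 6 -> [6 8 6 7 5]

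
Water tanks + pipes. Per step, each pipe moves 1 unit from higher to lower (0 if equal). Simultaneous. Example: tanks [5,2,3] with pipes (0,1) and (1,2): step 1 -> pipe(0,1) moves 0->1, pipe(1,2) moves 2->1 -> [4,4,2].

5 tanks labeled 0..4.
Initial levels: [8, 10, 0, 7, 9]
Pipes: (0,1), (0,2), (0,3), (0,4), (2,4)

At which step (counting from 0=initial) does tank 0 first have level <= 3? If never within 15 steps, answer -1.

Answer: -1

Derivation:
Step 1: flows [1->0,0->2,0->3,4->0,4->2] -> levels [8 9 2 8 7]
Step 2: flows [1->0,0->2,0=3,0->4,4->2] -> levels [7 8 4 8 7]
Step 3: flows [1->0,0->2,3->0,0=4,4->2] -> levels [8 7 6 7 6]
Step 4: flows [0->1,0->2,0->3,0->4,2=4] -> levels [4 8 7 8 7]
Step 5: flows [1->0,2->0,3->0,4->0,2=4] -> levels [8 7 6 7 6]
  -> period-2 cycle (repeats step 3); tank 0 never drops to <=3
Tank 0 never reaches <=3 within 15 steps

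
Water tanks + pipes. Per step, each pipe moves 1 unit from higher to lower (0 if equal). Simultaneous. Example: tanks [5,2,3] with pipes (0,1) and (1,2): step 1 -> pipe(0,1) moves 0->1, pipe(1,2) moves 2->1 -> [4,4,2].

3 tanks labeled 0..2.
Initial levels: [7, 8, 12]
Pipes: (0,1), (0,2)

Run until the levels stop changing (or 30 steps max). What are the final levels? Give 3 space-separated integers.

Answer: 9 9 9

Derivation:
Step 1: flows [1->0,2->0] -> levels [9 7 11]
Step 2: flows [0->1,2->0] -> levels [9 8 10]
Step 3: flows [0->1,2->0] -> levels [9 9 9]
Step 4: flows [0=1,0=2] -> levels [9 9 9]
  -> stable (no change)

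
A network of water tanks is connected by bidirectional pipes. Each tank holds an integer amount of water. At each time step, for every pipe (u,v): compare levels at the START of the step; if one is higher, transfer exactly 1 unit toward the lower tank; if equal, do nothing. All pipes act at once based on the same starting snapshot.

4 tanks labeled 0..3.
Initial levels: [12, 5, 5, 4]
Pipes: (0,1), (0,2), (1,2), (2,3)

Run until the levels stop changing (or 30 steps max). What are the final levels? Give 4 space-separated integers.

Step 1: flows [0->1,0->2,1=2,2->3] -> levels [10 6 5 5]
Step 2: flows [0->1,0->2,1->2,2=3] -> levels [8 6 7 5]
Step 3: flows [0->1,0->2,2->1,2->3] -> levels [6 8 6 6]
Step 4: flows [1->0,0=2,1->2,2=3] -> levels [7 6 7 6]
Step 5: flows [0->1,0=2,2->1,2->3] -> levels [6 8 5 7]
Step 6: flows [1->0,0->2,1->2,3->2] -> levels [6 6 8 6]
Step 7: flows [0=1,2->0,2->1,2->3] -> levels [7 7 5 7]
Step 8: flows [0=1,0->2,1->2,3->2] -> levels [6 6 8 6]
  -> period-2 cycle: step 8 state = step 6 state; never stabilizes
  -> state at step 30: (30-6) mod 2 = 0, same as step 6 -> [6 6 8 6]

Answer: 6 6 8 6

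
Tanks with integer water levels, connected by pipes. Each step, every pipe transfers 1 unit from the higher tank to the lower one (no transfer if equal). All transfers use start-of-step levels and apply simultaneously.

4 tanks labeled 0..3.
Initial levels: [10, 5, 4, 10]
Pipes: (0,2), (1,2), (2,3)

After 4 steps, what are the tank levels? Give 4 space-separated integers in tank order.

Step 1: flows [0->2,1->2,3->2] -> levels [9 4 7 9]
Step 2: flows [0->2,2->1,3->2] -> levels [8 5 8 8]
Step 3: flows [0=2,2->1,2=3] -> levels [8 6 7 8]
Step 4: flows [0->2,2->1,3->2] -> levels [7 7 8 7]

Answer: 7 7 8 7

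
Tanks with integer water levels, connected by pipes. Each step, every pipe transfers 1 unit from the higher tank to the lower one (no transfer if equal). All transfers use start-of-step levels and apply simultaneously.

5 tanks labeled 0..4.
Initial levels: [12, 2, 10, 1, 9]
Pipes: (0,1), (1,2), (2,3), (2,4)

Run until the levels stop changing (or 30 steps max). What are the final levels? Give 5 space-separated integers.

Answer: 8 6 8 6 6

Derivation:
Step 1: flows [0->1,2->1,2->3,2->4] -> levels [11 4 7 2 10]
Step 2: flows [0->1,2->1,2->3,4->2] -> levels [10 6 6 3 9]
Step 3: flows [0->1,1=2,2->3,4->2] -> levels [9 7 6 4 8]
Step 4: flows [0->1,1->2,2->3,4->2] -> levels [8 7 7 5 7]
Step 5: flows [0->1,1=2,2->3,2=4] -> levels [7 8 6 6 7]
Step 6: flows [1->0,1->2,2=3,4->2] -> levels [8 6 8 6 6]
Step 7: flows [0->1,2->1,2->3,2->4] -> levels [7 8 5 7 7]
Step 8: flows [1->0,1->2,3->2,4->2] -> levels [8 6 8 6 6]
  -> period-2 cycle: step 8 state = step 6 state; never stabilizes
  -> state at step 30: (30-6) mod 2 = 0, same as step 6 -> [8 6 8 6 6]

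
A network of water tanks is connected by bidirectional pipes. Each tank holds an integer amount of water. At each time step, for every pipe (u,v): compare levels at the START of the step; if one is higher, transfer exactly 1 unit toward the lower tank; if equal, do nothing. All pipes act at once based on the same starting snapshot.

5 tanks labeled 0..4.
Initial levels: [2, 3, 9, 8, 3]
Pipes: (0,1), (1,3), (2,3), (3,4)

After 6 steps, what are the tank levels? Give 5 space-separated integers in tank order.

Answer: 5 4 5 6 5

Derivation:
Step 1: flows [1->0,3->1,2->3,3->4] -> levels [3 3 8 7 4]
Step 2: flows [0=1,3->1,2->3,3->4] -> levels [3 4 7 6 5]
Step 3: flows [1->0,3->1,2->3,3->4] -> levels [4 4 6 5 6]
Step 4: flows [0=1,3->1,2->3,4->3] -> levels [4 5 5 6 5]
Step 5: flows [1->0,3->1,3->2,3->4] -> levels [5 5 6 3 6]
Step 6: flows [0=1,1->3,2->3,4->3] -> levels [5 4 5 6 5]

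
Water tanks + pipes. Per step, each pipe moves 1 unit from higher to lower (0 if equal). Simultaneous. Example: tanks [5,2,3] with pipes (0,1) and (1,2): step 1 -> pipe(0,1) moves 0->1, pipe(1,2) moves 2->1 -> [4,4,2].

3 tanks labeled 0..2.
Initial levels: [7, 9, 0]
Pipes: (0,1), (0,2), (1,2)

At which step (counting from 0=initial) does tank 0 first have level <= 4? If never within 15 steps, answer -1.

Step 1: flows [1->0,0->2,1->2] -> levels [7 7 2]
Step 2: flows [0=1,0->2,1->2] -> levels [6 6 4]
Step 3: flows [0=1,0->2,1->2] -> levels [5 5 6]
Step 4: flows [0=1,2->0,2->1] -> levels [6 6 4]
  -> period-2 cycle (repeats step 2); tank 0 never drops to <=4
Tank 0 never reaches <=4 within 15 steps

Answer: -1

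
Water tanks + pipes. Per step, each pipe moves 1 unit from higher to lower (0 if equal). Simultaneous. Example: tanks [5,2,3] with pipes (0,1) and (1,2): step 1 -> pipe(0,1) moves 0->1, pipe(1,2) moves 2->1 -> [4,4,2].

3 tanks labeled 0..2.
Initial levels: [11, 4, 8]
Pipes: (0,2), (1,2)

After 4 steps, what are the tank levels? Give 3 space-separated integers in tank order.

Step 1: flows [0->2,2->1] -> levels [10 5 8]
Step 2: flows [0->2,2->1] -> levels [9 6 8]
Step 3: flows [0->2,2->1] -> levels [8 7 8]
Step 4: flows [0=2,2->1] -> levels [8 8 7]

Answer: 8 8 7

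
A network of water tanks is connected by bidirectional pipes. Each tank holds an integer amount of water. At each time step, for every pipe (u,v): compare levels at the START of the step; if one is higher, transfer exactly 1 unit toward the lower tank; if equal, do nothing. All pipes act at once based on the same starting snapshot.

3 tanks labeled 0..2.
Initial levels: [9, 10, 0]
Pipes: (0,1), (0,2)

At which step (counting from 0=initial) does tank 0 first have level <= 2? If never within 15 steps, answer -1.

Answer: -1

Derivation:
Step 1: flows [1->0,0->2] -> levels [9 9 1]
Step 2: flows [0=1,0->2] -> levels [8 9 2]
Step 3: flows [1->0,0->2] -> levels [8 8 3]
Step 4: flows [0=1,0->2] -> levels [7 8 4]
Step 5: flows [1->0,0->2] -> levels [7 7 5]
Step 6: flows [0=1,0->2] -> levels [6 7 6]
Step 7: flows [1->0,0=2] -> levels [7 6 6]
Step 8: flows [0->1,0->2] -> levels [5 7 7]
Step 9: flows [1->0,2->0] -> levels [7 6 6]
  -> period-2 cycle (repeats step 7); tank 0 never drops to <=2
Tank 0 never reaches <=2 within 15 steps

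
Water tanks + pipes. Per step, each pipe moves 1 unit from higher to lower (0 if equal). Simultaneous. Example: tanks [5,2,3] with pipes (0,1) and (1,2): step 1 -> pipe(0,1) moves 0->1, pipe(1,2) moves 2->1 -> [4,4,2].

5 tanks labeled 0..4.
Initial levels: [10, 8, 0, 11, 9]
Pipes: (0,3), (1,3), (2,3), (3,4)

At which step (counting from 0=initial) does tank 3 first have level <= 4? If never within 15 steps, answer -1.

Step 1: flows [3->0,3->1,3->2,3->4] -> levels [11 9 1 7 10]
Step 2: flows [0->3,1->3,3->2,4->3] -> levels [10 8 2 9 9]
Step 3: flows [0->3,3->1,3->2,3=4] -> levels [9 9 3 8 9]
Step 4: flows [0->3,1->3,3->2,4->3] -> levels [8 8 4 10 8]
Step 5: flows [3->0,3->1,3->2,3->4] -> levels [9 9 5 6 9]
Step 6: flows [0->3,1->3,3->2,4->3] -> levels [8 8 6 8 8]
Step 7: flows [0=3,1=3,3->2,3=4] -> levels [8 8 7 7 8]
Step 8: flows [0->3,1->3,2=3,4->3] -> levels [7 7 7 10 7]
Step 9: flows [3->0,3->1,3->2,3->4] -> levels [8 8 8 6 8]
Step 10: flows [0->3,1->3,2->3,4->3] -> levels [7 7 7 10 7]
  -> period-2 cycle (repeats step 8); tank 3 never drops to <=4
Tank 3 never reaches <=4 within 15 steps

Answer: -1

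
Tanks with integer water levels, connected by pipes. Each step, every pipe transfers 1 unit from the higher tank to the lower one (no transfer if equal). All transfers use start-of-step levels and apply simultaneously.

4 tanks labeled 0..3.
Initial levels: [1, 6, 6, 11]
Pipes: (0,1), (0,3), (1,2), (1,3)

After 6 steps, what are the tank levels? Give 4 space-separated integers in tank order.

Step 1: flows [1->0,3->0,1=2,3->1] -> levels [3 6 6 9]
Step 2: flows [1->0,3->0,1=2,3->1] -> levels [5 6 6 7]
Step 3: flows [1->0,3->0,1=2,3->1] -> levels [7 6 6 5]
Step 4: flows [0->1,0->3,1=2,1->3] -> levels [5 6 6 7]
  -> period-2 cycle: step 4 state = step 2 state
  -> state at step 6: (6-2) mod 2 = 0, same as step 2 -> [5 6 6 7]

Answer: 5 6 6 7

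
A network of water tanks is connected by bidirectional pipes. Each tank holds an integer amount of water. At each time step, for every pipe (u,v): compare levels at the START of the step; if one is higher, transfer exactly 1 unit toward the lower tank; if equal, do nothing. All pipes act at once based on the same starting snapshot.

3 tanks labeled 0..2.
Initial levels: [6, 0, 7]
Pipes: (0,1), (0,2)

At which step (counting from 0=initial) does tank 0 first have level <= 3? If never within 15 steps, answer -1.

Step 1: flows [0->1,2->0] -> levels [6 1 6]
Step 2: flows [0->1,0=2] -> levels [5 2 6]
Step 3: flows [0->1,2->0] -> levels [5 3 5]
Step 4: flows [0->1,0=2] -> levels [4 4 5]
Step 5: flows [0=1,2->0] -> levels [5 4 4]
Step 6: flows [0->1,0->2] -> levels [3 5 5]
Tank 0 first reaches <=3 at step 6

Answer: 6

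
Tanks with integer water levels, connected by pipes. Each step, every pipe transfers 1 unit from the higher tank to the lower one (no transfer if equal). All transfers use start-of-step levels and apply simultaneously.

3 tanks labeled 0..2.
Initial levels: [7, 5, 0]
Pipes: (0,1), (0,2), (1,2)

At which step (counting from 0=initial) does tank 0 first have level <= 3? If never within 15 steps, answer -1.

Answer: -1

Derivation:
Step 1: flows [0->1,0->2,1->2] -> levels [5 5 2]
Step 2: flows [0=1,0->2,1->2] -> levels [4 4 4]
Step 3: flows [0=1,0=2,1=2] -> levels [4 4 4]
  -> stable; tank 0 stays at 4 > 3
Tank 0 never reaches <=3 within 15 steps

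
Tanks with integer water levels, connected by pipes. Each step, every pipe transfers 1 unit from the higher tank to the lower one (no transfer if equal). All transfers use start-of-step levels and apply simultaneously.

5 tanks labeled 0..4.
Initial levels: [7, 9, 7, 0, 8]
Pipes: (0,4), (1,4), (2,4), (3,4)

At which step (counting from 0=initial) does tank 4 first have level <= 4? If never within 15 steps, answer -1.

Step 1: flows [4->0,1->4,4->2,4->3] -> levels [8 8 8 1 6]
Step 2: flows [0->4,1->4,2->4,4->3] -> levels [7 7 7 2 8]
Step 3: flows [4->0,4->1,4->2,4->3] -> levels [8 8 8 3 4]
Tank 4 first reaches <=4 at step 3

Answer: 3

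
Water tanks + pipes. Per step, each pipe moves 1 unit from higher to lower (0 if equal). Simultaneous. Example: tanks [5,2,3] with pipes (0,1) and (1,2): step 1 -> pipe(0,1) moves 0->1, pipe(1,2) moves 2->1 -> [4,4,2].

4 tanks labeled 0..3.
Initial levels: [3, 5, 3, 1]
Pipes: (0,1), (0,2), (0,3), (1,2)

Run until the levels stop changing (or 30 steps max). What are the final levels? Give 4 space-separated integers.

Answer: 3 4 2 3

Derivation:
Step 1: flows [1->0,0=2,0->3,1->2] -> levels [3 3 4 2]
Step 2: flows [0=1,2->0,0->3,2->1] -> levels [3 4 2 3]
Step 3: flows [1->0,0->2,0=3,1->2] -> levels [3 2 4 3]
Step 4: flows [0->1,2->0,0=3,2->1] -> levels [3 4 2 3]
  -> period-2 cycle: step 4 state = step 2 state; never stabilizes
  -> state at step 30: (30-2) mod 2 = 0, same as step 2 -> [3 4 2 3]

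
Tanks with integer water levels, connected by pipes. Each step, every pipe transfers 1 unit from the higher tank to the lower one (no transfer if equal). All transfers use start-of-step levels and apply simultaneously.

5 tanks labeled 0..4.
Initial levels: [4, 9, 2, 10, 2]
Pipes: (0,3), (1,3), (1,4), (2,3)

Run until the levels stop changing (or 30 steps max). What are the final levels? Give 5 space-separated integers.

Step 1: flows [3->0,3->1,1->4,3->2] -> levels [5 9 3 7 3]
Step 2: flows [3->0,1->3,1->4,3->2] -> levels [6 7 4 6 4]
Step 3: flows [0=3,1->3,1->4,3->2] -> levels [6 5 5 6 5]
Step 4: flows [0=3,3->1,1=4,3->2] -> levels [6 6 6 4 5]
Step 5: flows [0->3,1->3,1->4,2->3] -> levels [5 4 5 7 6]
Step 6: flows [3->0,3->1,4->1,3->2] -> levels [6 6 6 4 5]
  -> period-2 cycle: step 6 state = step 4 state; never stabilizes
  -> state at step 30: (30-4) mod 2 = 0, same as step 4 -> [6 6 6 4 5]

Answer: 6 6 6 4 5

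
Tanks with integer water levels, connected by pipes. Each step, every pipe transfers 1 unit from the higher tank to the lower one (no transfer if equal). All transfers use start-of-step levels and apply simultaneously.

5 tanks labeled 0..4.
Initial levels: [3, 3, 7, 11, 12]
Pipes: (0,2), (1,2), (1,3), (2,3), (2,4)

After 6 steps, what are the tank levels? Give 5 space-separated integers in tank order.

Step 1: flows [2->0,2->1,3->1,3->2,4->2] -> levels [4 5 7 9 11]
Step 2: flows [2->0,2->1,3->1,3->2,4->2] -> levels [5 7 7 7 10]
Step 3: flows [2->0,1=2,1=3,2=3,4->2] -> levels [6 7 7 7 9]
Step 4: flows [2->0,1=2,1=3,2=3,4->2] -> levels [7 7 7 7 8]
Step 5: flows [0=2,1=2,1=3,2=3,4->2] -> levels [7 7 8 7 7]
Step 6: flows [2->0,2->1,1=3,2->3,2->4] -> levels [8 8 4 8 8]

Answer: 8 8 4 8 8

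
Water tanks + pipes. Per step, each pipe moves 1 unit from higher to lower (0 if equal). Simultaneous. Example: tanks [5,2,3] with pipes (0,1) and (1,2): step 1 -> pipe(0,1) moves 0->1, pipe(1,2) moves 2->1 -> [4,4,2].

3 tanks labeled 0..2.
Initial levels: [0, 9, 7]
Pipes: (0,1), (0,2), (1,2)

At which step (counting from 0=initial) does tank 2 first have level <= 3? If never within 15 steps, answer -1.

Step 1: flows [1->0,2->0,1->2] -> levels [2 7 7]
Step 2: flows [1->0,2->0,1=2] -> levels [4 6 6]
Step 3: flows [1->0,2->0,1=2] -> levels [6 5 5]
Step 4: flows [0->1,0->2,1=2] -> levels [4 6 6]
  -> period-2 cycle (repeats step 2); tank 2 never drops to <=3
Tank 2 never reaches <=3 within 15 steps

Answer: -1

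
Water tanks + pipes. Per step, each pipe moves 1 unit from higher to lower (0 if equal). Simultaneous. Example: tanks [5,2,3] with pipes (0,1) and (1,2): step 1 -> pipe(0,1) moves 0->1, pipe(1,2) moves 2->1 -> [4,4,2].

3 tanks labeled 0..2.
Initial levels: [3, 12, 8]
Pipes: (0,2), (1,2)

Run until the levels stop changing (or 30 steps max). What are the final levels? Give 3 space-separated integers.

Step 1: flows [2->0,1->2] -> levels [4 11 8]
Step 2: flows [2->0,1->2] -> levels [5 10 8]
Step 3: flows [2->0,1->2] -> levels [6 9 8]
Step 4: flows [2->0,1->2] -> levels [7 8 8]
Step 5: flows [2->0,1=2] -> levels [8 8 7]
Step 6: flows [0->2,1->2] -> levels [7 7 9]
Step 7: flows [2->0,2->1] -> levels [8 8 7]
  -> period-2 cycle: step 7 state = step 5 state; never stabilizes
  -> state at step 30: (30-5) mod 2 = 1, same as step 6 -> [7 7 9]

Answer: 7 7 9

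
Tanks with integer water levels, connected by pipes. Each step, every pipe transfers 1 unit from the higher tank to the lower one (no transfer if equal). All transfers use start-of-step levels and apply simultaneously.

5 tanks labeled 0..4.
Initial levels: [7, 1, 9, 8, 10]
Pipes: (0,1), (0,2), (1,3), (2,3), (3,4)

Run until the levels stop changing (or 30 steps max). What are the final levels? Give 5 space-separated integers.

Step 1: flows [0->1,2->0,3->1,2->3,4->3] -> levels [7 3 7 9 9]
Step 2: flows [0->1,0=2,3->1,3->2,3=4] -> levels [6 5 8 7 9]
Step 3: flows [0->1,2->0,3->1,2->3,4->3] -> levels [6 7 6 8 8]
Step 4: flows [1->0,0=2,3->1,3->2,3=4] -> levels [7 7 7 6 8]
Step 5: flows [0=1,0=2,1->3,2->3,4->3] -> levels [7 6 6 9 7]
Step 6: flows [0->1,0->2,3->1,3->2,3->4] -> levels [5 8 8 6 8]
Step 7: flows [1->0,2->0,1->3,2->3,4->3] -> levels [7 6 6 9 7]
  -> period-2 cycle: step 7 state = step 5 state; never stabilizes
  -> state at step 30: (30-5) mod 2 = 1, same as step 6 -> [5 8 8 6 8]

Answer: 5 8 8 6 8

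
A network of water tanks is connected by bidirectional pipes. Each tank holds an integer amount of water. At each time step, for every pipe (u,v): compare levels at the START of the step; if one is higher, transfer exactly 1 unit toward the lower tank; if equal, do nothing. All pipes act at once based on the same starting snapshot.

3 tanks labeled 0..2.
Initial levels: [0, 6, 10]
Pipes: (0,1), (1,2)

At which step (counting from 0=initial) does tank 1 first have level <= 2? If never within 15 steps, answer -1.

Step 1: flows [1->0,2->1] -> levels [1 6 9]
Step 2: flows [1->0,2->1] -> levels [2 6 8]
Step 3: flows [1->0,2->1] -> levels [3 6 7]
Step 4: flows [1->0,2->1] -> levels [4 6 6]
Step 5: flows [1->0,1=2] -> levels [5 5 6]
Step 6: flows [0=1,2->1] -> levels [5 6 5]
Step 7: flows [1->0,1->2] -> levels [6 4 6]
Step 8: flows [0->1,2->1] -> levels [5 6 5]
  -> period-2 cycle (repeats step 6); tank 1 never drops to <=2
Tank 1 never reaches <=2 within 15 steps

Answer: -1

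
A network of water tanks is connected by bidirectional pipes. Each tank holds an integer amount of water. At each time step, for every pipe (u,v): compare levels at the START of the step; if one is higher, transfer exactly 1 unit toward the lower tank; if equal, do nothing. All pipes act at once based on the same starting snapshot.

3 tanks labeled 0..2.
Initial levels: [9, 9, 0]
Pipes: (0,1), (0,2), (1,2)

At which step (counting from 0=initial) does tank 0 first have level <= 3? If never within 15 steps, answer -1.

Answer: -1

Derivation:
Step 1: flows [0=1,0->2,1->2] -> levels [8 8 2]
Step 2: flows [0=1,0->2,1->2] -> levels [7 7 4]
Step 3: flows [0=1,0->2,1->2] -> levels [6 6 6]
Step 4: flows [0=1,0=2,1=2] -> levels [6 6 6]
  -> stable; tank 0 stays at 6 > 3
Tank 0 never reaches <=3 within 15 steps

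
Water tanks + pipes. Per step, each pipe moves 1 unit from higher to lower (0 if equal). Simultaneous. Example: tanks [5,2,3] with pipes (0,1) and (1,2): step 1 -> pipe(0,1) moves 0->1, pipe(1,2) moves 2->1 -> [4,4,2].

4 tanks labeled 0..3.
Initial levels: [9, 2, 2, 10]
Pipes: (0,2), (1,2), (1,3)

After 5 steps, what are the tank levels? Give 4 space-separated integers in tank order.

Answer: 6 6 5 6

Derivation:
Step 1: flows [0->2,1=2,3->1] -> levels [8 3 3 9]
Step 2: flows [0->2,1=2,3->1] -> levels [7 4 4 8]
Step 3: flows [0->2,1=2,3->1] -> levels [6 5 5 7]
Step 4: flows [0->2,1=2,3->1] -> levels [5 6 6 6]
Step 5: flows [2->0,1=2,1=3] -> levels [6 6 5 6]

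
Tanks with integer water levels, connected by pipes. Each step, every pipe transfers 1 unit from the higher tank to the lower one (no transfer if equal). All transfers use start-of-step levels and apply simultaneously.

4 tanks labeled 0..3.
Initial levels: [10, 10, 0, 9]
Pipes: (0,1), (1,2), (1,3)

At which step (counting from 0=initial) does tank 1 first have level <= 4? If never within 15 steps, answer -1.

Step 1: flows [0=1,1->2,1->3] -> levels [10 8 1 10]
Step 2: flows [0->1,1->2,3->1] -> levels [9 9 2 9]
Step 3: flows [0=1,1->2,1=3] -> levels [9 8 3 9]
Step 4: flows [0->1,1->2,3->1] -> levels [8 9 4 8]
Step 5: flows [1->0,1->2,1->3] -> levels [9 6 5 9]
Step 6: flows [0->1,1->2,3->1] -> levels [8 7 6 8]
Step 7: flows [0->1,1->2,3->1] -> levels [7 8 7 7]
Step 8: flows [1->0,1->2,1->3] -> levels [8 5 8 8]
Step 9: flows [0->1,2->1,3->1] -> levels [7 8 7 7]
  -> period-2 cycle (repeats step 7); tank 1 never drops to <=4
Tank 1 never reaches <=4 within 15 steps

Answer: -1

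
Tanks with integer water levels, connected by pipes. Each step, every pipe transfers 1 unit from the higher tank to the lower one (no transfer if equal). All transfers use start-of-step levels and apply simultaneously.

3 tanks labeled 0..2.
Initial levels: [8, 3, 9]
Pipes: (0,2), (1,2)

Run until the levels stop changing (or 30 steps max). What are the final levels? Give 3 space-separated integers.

Answer: 7 7 6

Derivation:
Step 1: flows [2->0,2->1] -> levels [9 4 7]
Step 2: flows [0->2,2->1] -> levels [8 5 7]
Step 3: flows [0->2,2->1] -> levels [7 6 7]
Step 4: flows [0=2,2->1] -> levels [7 7 6]
Step 5: flows [0->2,1->2] -> levels [6 6 8]
Step 6: flows [2->0,2->1] -> levels [7 7 6]
  -> period-2 cycle: step 6 state = step 4 state; never stabilizes
  -> state at step 30: (30-4) mod 2 = 0, same as step 4 -> [7 7 6]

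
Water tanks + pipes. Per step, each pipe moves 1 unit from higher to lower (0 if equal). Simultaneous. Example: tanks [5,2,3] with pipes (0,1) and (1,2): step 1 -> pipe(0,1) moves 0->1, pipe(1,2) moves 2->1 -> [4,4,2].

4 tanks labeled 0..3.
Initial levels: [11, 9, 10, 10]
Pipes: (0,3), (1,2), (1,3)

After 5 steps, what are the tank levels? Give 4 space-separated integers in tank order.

Step 1: flows [0->3,2->1,3->1] -> levels [10 11 9 10]
Step 2: flows [0=3,1->2,1->3] -> levels [10 9 10 11]
Step 3: flows [3->0,2->1,3->1] -> levels [11 11 9 9]
Step 4: flows [0->3,1->2,1->3] -> levels [10 9 10 11]
  -> period-2 cycle: step 4 state = step 2 state
  -> state at step 5: (5-2) mod 2 = 1, same as step 3 -> [11 11 9 9]

Answer: 11 11 9 9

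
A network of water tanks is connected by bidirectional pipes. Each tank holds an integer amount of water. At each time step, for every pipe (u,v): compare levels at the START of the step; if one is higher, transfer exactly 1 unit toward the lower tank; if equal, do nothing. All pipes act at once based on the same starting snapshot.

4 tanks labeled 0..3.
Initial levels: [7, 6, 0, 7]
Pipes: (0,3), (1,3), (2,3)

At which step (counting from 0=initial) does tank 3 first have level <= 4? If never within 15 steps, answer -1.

Answer: 5

Derivation:
Step 1: flows [0=3,3->1,3->2] -> levels [7 7 1 5]
Step 2: flows [0->3,1->3,3->2] -> levels [6 6 2 6]
Step 3: flows [0=3,1=3,3->2] -> levels [6 6 3 5]
Step 4: flows [0->3,1->3,3->2] -> levels [5 5 4 6]
Step 5: flows [3->0,3->1,3->2] -> levels [6 6 5 3]
Tank 3 first reaches <=4 at step 5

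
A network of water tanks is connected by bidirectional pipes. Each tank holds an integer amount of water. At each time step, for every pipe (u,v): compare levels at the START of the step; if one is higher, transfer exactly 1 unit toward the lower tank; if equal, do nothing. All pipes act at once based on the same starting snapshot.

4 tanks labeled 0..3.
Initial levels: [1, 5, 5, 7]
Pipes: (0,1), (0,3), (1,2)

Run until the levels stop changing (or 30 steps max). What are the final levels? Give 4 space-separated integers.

Step 1: flows [1->0,3->0,1=2] -> levels [3 4 5 6]
Step 2: flows [1->0,3->0,2->1] -> levels [5 4 4 5]
Step 3: flows [0->1,0=3,1=2] -> levels [4 5 4 5]
Step 4: flows [1->0,3->0,1->2] -> levels [6 3 5 4]
Step 5: flows [0->1,0->3,2->1] -> levels [4 5 4 5]
  -> period-2 cycle: step 5 state = step 3 state; never stabilizes
  -> state at step 30: (30-3) mod 2 = 1, same as step 4 -> [6 3 5 4]

Answer: 6 3 5 4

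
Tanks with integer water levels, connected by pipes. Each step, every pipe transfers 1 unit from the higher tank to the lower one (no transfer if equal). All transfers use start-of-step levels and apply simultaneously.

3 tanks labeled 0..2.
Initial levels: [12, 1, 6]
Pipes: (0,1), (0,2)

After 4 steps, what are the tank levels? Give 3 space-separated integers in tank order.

Step 1: flows [0->1,0->2] -> levels [10 2 7]
Step 2: flows [0->1,0->2] -> levels [8 3 8]
Step 3: flows [0->1,0=2] -> levels [7 4 8]
Step 4: flows [0->1,2->0] -> levels [7 5 7]

Answer: 7 5 7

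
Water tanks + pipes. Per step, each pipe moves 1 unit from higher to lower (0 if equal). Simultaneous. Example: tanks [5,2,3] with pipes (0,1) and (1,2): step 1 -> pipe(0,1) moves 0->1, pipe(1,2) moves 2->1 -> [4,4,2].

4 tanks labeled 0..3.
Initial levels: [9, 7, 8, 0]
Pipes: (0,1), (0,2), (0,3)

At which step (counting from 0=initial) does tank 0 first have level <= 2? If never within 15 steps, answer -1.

Answer: -1

Derivation:
Step 1: flows [0->1,0->2,0->3] -> levels [6 8 9 1]
Step 2: flows [1->0,2->0,0->3] -> levels [7 7 8 2]
Step 3: flows [0=1,2->0,0->3] -> levels [7 7 7 3]
Step 4: flows [0=1,0=2,0->3] -> levels [6 7 7 4]
Step 5: flows [1->0,2->0,0->3] -> levels [7 6 6 5]
Step 6: flows [0->1,0->2,0->3] -> levels [4 7 7 6]
Step 7: flows [1->0,2->0,3->0] -> levels [7 6 6 5]
  -> period-2 cycle (repeats step 5); tank 0 never drops to <=2
Tank 0 never reaches <=2 within 15 steps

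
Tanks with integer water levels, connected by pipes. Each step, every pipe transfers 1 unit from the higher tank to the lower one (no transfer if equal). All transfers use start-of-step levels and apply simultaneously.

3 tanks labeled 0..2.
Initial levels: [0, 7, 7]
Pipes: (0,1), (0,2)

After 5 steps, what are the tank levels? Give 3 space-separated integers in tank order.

Step 1: flows [1->0,2->0] -> levels [2 6 6]
Step 2: flows [1->0,2->0] -> levels [4 5 5]
Step 3: flows [1->0,2->0] -> levels [6 4 4]
Step 4: flows [0->1,0->2] -> levels [4 5 5]
  -> period-2 cycle: step 4 state = step 2 state
  -> state at step 5: (5-2) mod 2 = 1, same as step 3 -> [6 4 4]

Answer: 6 4 4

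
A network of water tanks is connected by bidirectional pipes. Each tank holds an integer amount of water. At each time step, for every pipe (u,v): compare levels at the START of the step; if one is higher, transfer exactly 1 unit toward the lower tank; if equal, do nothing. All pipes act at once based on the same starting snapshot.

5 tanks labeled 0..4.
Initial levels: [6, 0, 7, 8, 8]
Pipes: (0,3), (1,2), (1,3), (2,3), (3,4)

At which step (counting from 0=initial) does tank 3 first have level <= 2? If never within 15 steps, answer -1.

Step 1: flows [3->0,2->1,3->1,3->2,3=4] -> levels [7 2 7 5 8]
Step 2: flows [0->3,2->1,3->1,2->3,4->3] -> levels [6 4 5 7 7]
Step 3: flows [3->0,2->1,3->1,3->2,3=4] -> levels [7 6 5 4 7]
Step 4: flows [0->3,1->2,1->3,2->3,4->3] -> levels [6 4 5 8 6]
Step 5: flows [3->0,2->1,3->1,3->2,3->4] -> levels [7 6 5 4 7]
  -> period-2 cycle (repeats step 3); tank 3 never drops to <=2
Tank 3 never reaches <=2 within 15 steps

Answer: -1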